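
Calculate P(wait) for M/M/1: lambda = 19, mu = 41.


P(wait) = rho = lambda/mu = 19/41 = 0.4634

0.4634


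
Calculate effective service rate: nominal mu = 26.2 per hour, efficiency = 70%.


Effective rate = mu * efficiency = 26.2 * 0.7 = 18.34 per hour

18.34 per hour


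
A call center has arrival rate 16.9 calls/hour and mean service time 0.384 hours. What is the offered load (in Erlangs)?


Offered load a = lambda * E[S] = 16.9 * 0.384 = 6.49 Erlangs

6.49 Erlangs


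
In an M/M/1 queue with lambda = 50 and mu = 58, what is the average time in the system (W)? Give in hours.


W = 1/(mu - lambda) = 1/(58 - 50) = 0.125 hours

0.125 hours


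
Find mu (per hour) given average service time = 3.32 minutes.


mu = 60 / avg_service_time = 60 / 3.32 = 18.07 per hour

18.07 per hour


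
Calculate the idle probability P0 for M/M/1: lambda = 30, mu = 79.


P0 = 1 - rho = 1 - 30/79 = 0.6203

0.6203


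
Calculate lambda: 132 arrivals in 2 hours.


lambda = total arrivals / time = 132 / 2 = 66.0 per hour

66.0 per hour


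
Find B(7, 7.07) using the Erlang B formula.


B(N,A) = (A^N/N!) / sum(A^k/k!, k=0..N) with N=7, A=7.07 = 0.2532

0.2532


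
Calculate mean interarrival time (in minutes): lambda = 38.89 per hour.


Mean interarrival time = 60/lambda = 60/38.89 = 1.54 minutes

1.54 minutes


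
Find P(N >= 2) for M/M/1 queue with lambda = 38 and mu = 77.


P(N >= 2) = rho^2 = (38/77)^2 = 0.2435

0.2435


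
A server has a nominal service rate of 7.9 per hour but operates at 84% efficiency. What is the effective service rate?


Effective rate = mu * efficiency = 7.9 * 0.84 = 6.64 per hour

6.64 per hour


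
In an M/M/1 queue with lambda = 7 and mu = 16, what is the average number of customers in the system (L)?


rho = 7/16; L = rho/(1-rho) = 0.78

0.78


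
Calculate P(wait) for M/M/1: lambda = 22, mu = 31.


P(wait) = rho = lambda/mu = 22/31 = 0.7097

0.7097


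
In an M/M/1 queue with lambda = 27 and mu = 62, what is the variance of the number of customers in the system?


rho = 27/62; Var(N) = rho/(1-rho)^2 = 1.37

1.37


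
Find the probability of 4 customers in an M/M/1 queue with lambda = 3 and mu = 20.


rho = 3/20; P(n) = (1-rho)*rho^n = (1-3/20)*(3/20)^4 = 0.0004

0.0004


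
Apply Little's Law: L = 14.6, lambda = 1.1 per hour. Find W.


W = L / lambda = 14.6 / 1.1 = 13.2727 hours

13.2727 hours


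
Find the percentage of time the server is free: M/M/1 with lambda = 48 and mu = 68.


Idle fraction = (1 - rho) * 100 = (1 - 48/68) * 100 = 29.4%

29.4%


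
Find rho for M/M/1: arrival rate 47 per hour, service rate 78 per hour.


rho = lambda/mu = 47/78 = 0.6026

0.6026


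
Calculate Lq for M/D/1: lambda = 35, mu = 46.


M/D/1: Lq = rho^2 / (2*(1-rho)) where rho = 35/46; Lq = 1.21

1.21


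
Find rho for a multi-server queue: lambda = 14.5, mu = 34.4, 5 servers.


rho = lambda / (c * mu) = 14.5 / (5 * 34.4) = 0.0843

0.0843


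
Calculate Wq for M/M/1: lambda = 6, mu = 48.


rho = 6/48; Wq = rho/(mu - lambda) = 0.003 hours

0.003 hours


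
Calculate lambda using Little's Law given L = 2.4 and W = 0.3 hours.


lambda = L / W = 2.4 / 0.3 = 8.0 per hour

8.0 per hour


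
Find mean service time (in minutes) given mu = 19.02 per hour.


Mean service time = 60/mu = 60/19.02 = 3.15 minutes

3.15 minutes


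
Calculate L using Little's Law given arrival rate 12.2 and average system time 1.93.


L = lambda * W = 12.2 * 1.93 = 23.55

23.55


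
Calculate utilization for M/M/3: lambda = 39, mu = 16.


rho = lambda/(c*mu) = 39/(3*16) = 0.8125

0.8125


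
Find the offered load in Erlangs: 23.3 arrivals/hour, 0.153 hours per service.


Offered load a = lambda * E[S] = 23.3 * 0.153 = 3.56 Erlangs

3.56 Erlangs


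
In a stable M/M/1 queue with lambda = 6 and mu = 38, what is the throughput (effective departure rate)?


For a stable queue (lambda < mu), throughput = lambda = 6 per hour

6 per hour


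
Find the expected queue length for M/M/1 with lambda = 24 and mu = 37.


rho = 24/37; Lq = rho^2/(1-rho) = 1.2

1.2


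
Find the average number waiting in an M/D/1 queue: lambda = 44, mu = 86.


M/D/1: Lq = rho^2 / (2*(1-rho)) where rho = 44/86; Lq = 0.27

0.27


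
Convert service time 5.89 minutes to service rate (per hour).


mu = 60 / avg_service_time = 60 / 5.89 = 10.19 per hour

10.19 per hour


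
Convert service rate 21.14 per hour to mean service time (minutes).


Mean service time = 60/mu = 60/21.14 = 2.84 minutes

2.84 minutes


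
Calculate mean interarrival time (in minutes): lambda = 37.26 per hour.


Mean interarrival time = 60/lambda = 60/37.26 = 1.61 minutes

1.61 minutes


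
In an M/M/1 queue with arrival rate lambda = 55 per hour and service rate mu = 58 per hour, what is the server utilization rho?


rho = lambda/mu = 55/58 = 0.9483

0.9483


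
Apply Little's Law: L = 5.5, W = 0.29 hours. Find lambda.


lambda = L / W = 5.5 / 0.29 = 18.97 per hour

18.97 per hour


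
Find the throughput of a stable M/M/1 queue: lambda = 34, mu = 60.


For a stable queue (lambda < mu), throughput = lambda = 34 per hour

34 per hour


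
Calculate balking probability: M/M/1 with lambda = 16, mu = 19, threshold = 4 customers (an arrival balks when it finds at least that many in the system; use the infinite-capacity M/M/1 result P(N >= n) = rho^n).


P(N >= 4) = rho^4 = (16/19)^4 = 0.5029

0.5029


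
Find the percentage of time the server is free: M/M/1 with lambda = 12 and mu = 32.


Idle fraction = (1 - rho) * 100 = (1 - 12/32) * 100 = 62.5%

62.5%


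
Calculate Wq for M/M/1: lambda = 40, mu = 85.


rho = 40/85; Wq = rho/(mu - lambda) = 0.0105 hours

0.0105 hours


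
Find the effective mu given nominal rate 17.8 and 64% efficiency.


Effective rate = mu * efficiency = 17.8 * 0.64 = 11.39 per hour

11.39 per hour


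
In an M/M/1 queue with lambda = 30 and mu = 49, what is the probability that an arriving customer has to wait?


P(wait) = rho = lambda/mu = 30/49 = 0.6122

0.6122


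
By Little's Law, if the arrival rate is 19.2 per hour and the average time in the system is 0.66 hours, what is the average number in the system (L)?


L = lambda * W = 19.2 * 0.66 = 12.67

12.67


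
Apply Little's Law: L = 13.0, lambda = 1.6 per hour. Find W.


W = L / lambda = 13.0 / 1.6 = 8.125 hours

8.125 hours


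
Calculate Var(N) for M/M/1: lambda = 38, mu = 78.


rho = 38/78; Var(N) = rho/(1-rho)^2 = 1.85

1.85


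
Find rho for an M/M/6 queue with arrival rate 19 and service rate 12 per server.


rho = lambda/(c*mu) = 19/(6*12) = 0.2639

0.2639


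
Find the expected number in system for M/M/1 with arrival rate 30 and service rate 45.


rho = 30/45; L = rho/(1-rho) = 2.0

2.0


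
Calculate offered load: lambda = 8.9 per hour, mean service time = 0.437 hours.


Offered load a = lambda * E[S] = 8.9 * 0.437 = 3.89 Erlangs

3.89 Erlangs


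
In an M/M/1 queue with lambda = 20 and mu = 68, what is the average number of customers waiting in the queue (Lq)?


rho = 20/68; Lq = rho^2/(1-rho) = 0.12

0.12


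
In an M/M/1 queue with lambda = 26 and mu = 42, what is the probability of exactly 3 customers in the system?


rho = 26/42; P(n) = (1-rho)*rho^n = (1-26/42)*(26/42)^3 = 0.0904

0.0904


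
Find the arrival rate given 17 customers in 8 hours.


lambda = total arrivals / time = 17 / 8 = 2.13 per hour

2.13 per hour


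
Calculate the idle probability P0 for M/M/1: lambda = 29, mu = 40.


P0 = 1 - rho = 1 - 29/40 = 0.275

0.275


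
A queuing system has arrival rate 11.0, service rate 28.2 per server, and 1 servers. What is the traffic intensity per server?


rho = lambda / (c * mu) = 11.0 / (1 * 28.2) = 0.3901

0.3901


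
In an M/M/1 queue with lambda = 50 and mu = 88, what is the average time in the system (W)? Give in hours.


W = 1/(mu - lambda) = 1/(88 - 50) = 0.0263 hours

0.0263 hours


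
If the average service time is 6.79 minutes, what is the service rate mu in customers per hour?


mu = 60 / avg_service_time = 60 / 6.79 = 8.84 per hour

8.84 per hour


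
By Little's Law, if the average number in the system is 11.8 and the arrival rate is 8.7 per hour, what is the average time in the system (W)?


W = L / lambda = 11.8 / 8.7 = 1.3563 hours

1.3563 hours


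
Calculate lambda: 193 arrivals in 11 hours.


lambda = total arrivals / time = 193 / 11 = 17.55 per hour

17.55 per hour


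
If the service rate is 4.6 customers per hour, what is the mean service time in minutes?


Mean service time = 60/mu = 60/4.6 = 13.04 minutes

13.04 minutes


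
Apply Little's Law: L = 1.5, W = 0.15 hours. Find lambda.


lambda = L / W = 1.5 / 0.15 = 10.0 per hour

10.0 per hour


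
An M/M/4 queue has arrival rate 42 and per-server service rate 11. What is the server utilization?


rho = lambda/(c*mu) = 42/(4*11) = 0.9545

0.9545


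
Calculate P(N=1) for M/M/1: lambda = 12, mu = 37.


rho = 12/37; P(n) = (1-rho)*rho^n = (1-12/37)*(12/37)^1 = 0.2191

0.2191


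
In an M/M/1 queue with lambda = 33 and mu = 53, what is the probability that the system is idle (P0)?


P0 = 1 - rho = 1 - 33/53 = 0.3774

0.3774


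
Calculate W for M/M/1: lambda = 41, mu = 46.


W = 1/(mu - lambda) = 1/(46 - 41) = 0.2 hours

0.2 hours


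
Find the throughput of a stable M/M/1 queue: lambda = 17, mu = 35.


For a stable queue (lambda < mu), throughput = lambda = 17 per hour

17 per hour


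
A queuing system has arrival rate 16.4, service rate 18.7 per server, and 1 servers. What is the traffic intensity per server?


rho = lambda / (c * mu) = 16.4 / (1 * 18.7) = 0.877

0.877


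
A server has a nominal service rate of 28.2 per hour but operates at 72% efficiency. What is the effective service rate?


Effective rate = mu * efficiency = 28.2 * 0.72 = 20.3 per hour

20.3 per hour


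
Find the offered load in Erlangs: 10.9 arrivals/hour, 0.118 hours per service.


Offered load a = lambda * E[S] = 10.9 * 0.118 = 1.29 Erlangs

1.29 Erlangs


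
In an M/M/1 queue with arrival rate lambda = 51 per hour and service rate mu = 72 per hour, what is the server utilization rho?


rho = lambda/mu = 51/72 = 0.7083

0.7083


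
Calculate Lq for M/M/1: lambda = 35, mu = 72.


rho = 35/72; Lq = rho^2/(1-rho) = 0.46

0.46


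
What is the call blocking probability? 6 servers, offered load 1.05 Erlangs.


B(N,A) = (A^N/N!) / sum(A^k/k!, k=0..N) with N=6, A=1.05 = 0.0007

0.0007


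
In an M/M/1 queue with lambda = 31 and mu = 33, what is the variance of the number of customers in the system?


rho = 31/33; Var(N) = rho/(1-rho)^2 = 255.75

255.75


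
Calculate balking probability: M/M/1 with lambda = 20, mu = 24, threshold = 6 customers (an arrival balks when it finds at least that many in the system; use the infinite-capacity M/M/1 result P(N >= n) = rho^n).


P(N >= 6) = rho^6 = (20/24)^6 = 0.3349

0.3349


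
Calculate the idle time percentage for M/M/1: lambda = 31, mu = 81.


Idle fraction = (1 - rho) * 100 = (1 - 31/81) * 100 = 61.7%

61.7%


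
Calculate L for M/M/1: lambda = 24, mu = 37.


rho = 24/37; L = rho/(1-rho) = 1.85

1.85


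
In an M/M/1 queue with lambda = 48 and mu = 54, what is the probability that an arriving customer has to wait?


P(wait) = rho = lambda/mu = 48/54 = 0.8889

0.8889


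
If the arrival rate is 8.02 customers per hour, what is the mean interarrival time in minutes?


Mean interarrival time = 60/lambda = 60/8.02 = 7.48 minutes

7.48 minutes


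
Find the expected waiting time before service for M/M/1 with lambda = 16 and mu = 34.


rho = 16/34; Wq = rho/(mu - lambda) = 0.0261 hours

0.0261 hours


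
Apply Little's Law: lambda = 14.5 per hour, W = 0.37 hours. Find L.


L = lambda * W = 14.5 * 0.37 = 5.37

5.37


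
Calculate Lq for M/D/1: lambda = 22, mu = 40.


M/D/1: Lq = rho^2 / (2*(1-rho)) where rho = 22/40; Lq = 0.34

0.34


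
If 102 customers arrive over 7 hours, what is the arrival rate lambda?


lambda = total arrivals / time = 102 / 7 = 14.57 per hour

14.57 per hour


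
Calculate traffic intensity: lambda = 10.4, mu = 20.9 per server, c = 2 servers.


rho = lambda / (c * mu) = 10.4 / (2 * 20.9) = 0.2488

0.2488


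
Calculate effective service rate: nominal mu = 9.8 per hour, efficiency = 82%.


Effective rate = mu * efficiency = 9.8 * 0.82 = 8.04 per hour

8.04 per hour


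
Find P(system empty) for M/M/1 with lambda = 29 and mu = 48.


P0 = 1 - rho = 1 - 29/48 = 0.3958

0.3958


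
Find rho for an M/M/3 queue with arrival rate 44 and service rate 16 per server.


rho = lambda/(c*mu) = 44/(3*16) = 0.9167

0.9167


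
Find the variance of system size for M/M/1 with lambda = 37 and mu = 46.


rho = 37/46; Var(N) = rho/(1-rho)^2 = 21.01

21.01


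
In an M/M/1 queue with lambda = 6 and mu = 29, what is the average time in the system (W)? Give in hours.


W = 1/(mu - lambda) = 1/(29 - 6) = 0.0435 hours

0.0435 hours


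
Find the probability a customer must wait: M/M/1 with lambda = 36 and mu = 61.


P(wait) = rho = lambda/mu = 36/61 = 0.5902

0.5902


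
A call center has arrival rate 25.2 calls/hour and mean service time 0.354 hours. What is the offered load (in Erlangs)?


Offered load a = lambda * E[S] = 25.2 * 0.354 = 8.92 Erlangs

8.92 Erlangs


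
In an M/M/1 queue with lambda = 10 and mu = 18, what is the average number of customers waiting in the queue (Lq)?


rho = 10/18; Lq = rho^2/(1-rho) = 0.69

0.69


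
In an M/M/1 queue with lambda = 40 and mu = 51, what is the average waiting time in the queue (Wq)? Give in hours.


rho = 40/51; Wq = rho/(mu - lambda) = 0.0713 hours

0.0713 hours


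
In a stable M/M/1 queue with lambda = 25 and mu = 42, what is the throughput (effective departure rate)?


For a stable queue (lambda < mu), throughput = lambda = 25 per hour

25 per hour


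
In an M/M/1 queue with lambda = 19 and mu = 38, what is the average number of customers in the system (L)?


rho = 19/38; L = rho/(1-rho) = 1.0

1.0


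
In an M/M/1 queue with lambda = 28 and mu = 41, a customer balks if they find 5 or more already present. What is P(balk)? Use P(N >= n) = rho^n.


P(N >= 5) = rho^5 = (28/41)^5 = 0.1485

0.1485


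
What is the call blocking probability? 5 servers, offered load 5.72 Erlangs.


B(N,A) = (A^N/N!) / sum(A^k/k!, k=0..N) with N=5, A=5.72 = 0.3404

0.3404


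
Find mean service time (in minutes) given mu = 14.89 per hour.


Mean service time = 60/mu = 60/14.89 = 4.03 minutes

4.03 minutes


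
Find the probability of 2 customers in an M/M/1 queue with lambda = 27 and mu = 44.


rho = 27/44; P(n) = (1-rho)*rho^n = (1-27/44)*(27/44)^2 = 0.1455

0.1455


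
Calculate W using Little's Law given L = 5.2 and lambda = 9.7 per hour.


W = L / lambda = 5.2 / 9.7 = 0.5361 hours

0.5361 hours


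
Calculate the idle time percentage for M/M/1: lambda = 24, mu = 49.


Idle fraction = (1 - rho) * 100 = (1 - 24/49) * 100 = 51.0%

51.0%


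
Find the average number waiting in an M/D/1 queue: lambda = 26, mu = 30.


M/D/1: Lq = rho^2 / (2*(1-rho)) where rho = 26/30; Lq = 2.82

2.82


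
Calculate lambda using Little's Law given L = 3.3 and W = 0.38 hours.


lambda = L / W = 3.3 / 0.38 = 8.68 per hour

8.68 per hour


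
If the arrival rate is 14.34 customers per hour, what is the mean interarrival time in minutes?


Mean interarrival time = 60/lambda = 60/14.34 = 4.18 minutes

4.18 minutes


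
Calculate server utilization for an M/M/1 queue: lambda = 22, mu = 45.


rho = lambda/mu = 22/45 = 0.4889

0.4889


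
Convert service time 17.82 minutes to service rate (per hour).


mu = 60 / avg_service_time = 60 / 17.82 = 3.37 per hour

3.37 per hour


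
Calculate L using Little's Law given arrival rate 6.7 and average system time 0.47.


L = lambda * W = 6.7 * 0.47 = 3.15

3.15


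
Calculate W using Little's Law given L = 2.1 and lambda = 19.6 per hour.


W = L / lambda = 2.1 / 19.6 = 0.1071 hours

0.1071 hours


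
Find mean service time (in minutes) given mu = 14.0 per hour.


Mean service time = 60/mu = 60/14.0 = 4.29 minutes

4.29 minutes


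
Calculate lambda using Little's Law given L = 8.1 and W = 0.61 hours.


lambda = L / W = 8.1 / 0.61 = 13.28 per hour

13.28 per hour


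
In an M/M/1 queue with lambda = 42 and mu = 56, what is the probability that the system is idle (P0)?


P0 = 1 - rho = 1 - 42/56 = 0.25

0.25


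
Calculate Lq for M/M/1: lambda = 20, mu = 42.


rho = 20/42; Lq = rho^2/(1-rho) = 0.43

0.43


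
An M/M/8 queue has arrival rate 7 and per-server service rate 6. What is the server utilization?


rho = lambda/(c*mu) = 7/(8*6) = 0.1458

0.1458


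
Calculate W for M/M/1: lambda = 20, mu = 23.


W = 1/(mu - lambda) = 1/(23 - 20) = 0.3333 hours

0.3333 hours


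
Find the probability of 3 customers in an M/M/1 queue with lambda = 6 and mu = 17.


rho = 6/17; P(n) = (1-rho)*rho^n = (1-6/17)*(6/17)^3 = 0.0284

0.0284


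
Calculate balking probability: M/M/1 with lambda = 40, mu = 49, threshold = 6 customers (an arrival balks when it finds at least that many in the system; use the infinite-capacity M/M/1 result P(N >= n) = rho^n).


P(N >= 6) = rho^6 = (40/49)^6 = 0.2959

0.2959


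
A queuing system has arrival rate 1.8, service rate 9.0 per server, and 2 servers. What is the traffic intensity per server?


rho = lambda / (c * mu) = 1.8 / (2 * 9.0) = 0.1

0.1


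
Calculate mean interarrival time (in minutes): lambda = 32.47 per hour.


Mean interarrival time = 60/lambda = 60/32.47 = 1.85 minutes

1.85 minutes


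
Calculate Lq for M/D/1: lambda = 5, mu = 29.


M/D/1: Lq = rho^2 / (2*(1-rho)) where rho = 5/29; Lq = 0.02

0.02


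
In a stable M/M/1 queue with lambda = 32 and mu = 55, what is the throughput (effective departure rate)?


For a stable queue (lambda < mu), throughput = lambda = 32 per hour

32 per hour


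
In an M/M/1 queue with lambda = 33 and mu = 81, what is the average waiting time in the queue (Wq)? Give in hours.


rho = 33/81; Wq = rho/(mu - lambda) = 0.0085 hours

0.0085 hours


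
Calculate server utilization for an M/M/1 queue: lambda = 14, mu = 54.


rho = lambda/mu = 14/54 = 0.2593

0.2593


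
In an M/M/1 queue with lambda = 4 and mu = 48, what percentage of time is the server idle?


Idle fraction = (1 - rho) * 100 = (1 - 4/48) * 100 = 91.7%

91.7%


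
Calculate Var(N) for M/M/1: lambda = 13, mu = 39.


rho = 13/39; Var(N) = rho/(1-rho)^2 = 0.75

0.75


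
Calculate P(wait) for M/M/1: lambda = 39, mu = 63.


P(wait) = rho = lambda/mu = 39/63 = 0.619

0.619


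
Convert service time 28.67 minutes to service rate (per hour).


mu = 60 / avg_service_time = 60 / 28.67 = 2.09 per hour

2.09 per hour


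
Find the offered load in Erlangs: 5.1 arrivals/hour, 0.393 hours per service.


Offered load a = lambda * E[S] = 5.1 * 0.393 = 2.0 Erlangs

2.0 Erlangs


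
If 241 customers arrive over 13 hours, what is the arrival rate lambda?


lambda = total arrivals / time = 241 / 13 = 18.54 per hour

18.54 per hour


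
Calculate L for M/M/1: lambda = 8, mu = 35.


rho = 8/35; L = rho/(1-rho) = 0.3

0.3


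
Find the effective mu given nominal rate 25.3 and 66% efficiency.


Effective rate = mu * efficiency = 25.3 * 0.66 = 16.7 per hour

16.7 per hour


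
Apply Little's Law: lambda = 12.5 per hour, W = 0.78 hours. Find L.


L = lambda * W = 12.5 * 0.78 = 9.75

9.75


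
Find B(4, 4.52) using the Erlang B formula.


B(N,A) = (A^N/N!) / sum(A^k/k!, k=0..N) with N=4, A=4.52 = 0.3585

0.3585


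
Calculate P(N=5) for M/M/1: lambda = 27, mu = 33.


rho = 27/33; P(n) = (1-rho)*rho^n = (1-27/33)*(27/33)^5 = 0.0667

0.0667


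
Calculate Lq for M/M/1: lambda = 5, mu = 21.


rho = 5/21; Lq = rho^2/(1-rho) = 0.07

0.07


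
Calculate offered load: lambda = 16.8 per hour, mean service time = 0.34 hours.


Offered load a = lambda * E[S] = 16.8 * 0.34 = 5.71 Erlangs

5.71 Erlangs


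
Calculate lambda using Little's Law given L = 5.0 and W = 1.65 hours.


lambda = L / W = 5.0 / 1.65 = 3.03 per hour

3.03 per hour


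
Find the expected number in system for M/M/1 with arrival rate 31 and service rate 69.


rho = 31/69; L = rho/(1-rho) = 0.82

0.82


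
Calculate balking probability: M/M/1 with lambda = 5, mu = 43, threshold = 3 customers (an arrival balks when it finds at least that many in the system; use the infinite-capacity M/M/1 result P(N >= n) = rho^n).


P(N >= 3) = rho^3 = (5/43)^3 = 0.0016

0.0016


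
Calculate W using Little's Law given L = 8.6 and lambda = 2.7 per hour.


W = L / lambda = 8.6 / 2.7 = 3.1852 hours

3.1852 hours


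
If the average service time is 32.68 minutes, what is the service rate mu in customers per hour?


mu = 60 / avg_service_time = 60 / 32.68 = 1.84 per hour

1.84 per hour


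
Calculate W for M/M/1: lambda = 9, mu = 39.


W = 1/(mu - lambda) = 1/(39 - 9) = 0.0333 hours

0.0333 hours


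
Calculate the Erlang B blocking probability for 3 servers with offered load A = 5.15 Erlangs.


B(N,A) = (A^N/N!) / sum(A^k/k!, k=0..N) with N=3, A=5.15 = 0.5398

0.5398


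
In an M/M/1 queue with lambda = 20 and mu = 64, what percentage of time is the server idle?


Idle fraction = (1 - rho) * 100 = (1 - 20/64) * 100 = 68.8%

68.8%


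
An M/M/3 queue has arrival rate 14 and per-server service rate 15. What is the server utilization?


rho = lambda/(c*mu) = 14/(3*15) = 0.3111

0.3111


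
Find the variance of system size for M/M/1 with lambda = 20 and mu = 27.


rho = 20/27; Var(N) = rho/(1-rho)^2 = 11.02

11.02


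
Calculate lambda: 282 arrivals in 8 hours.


lambda = total arrivals / time = 282 / 8 = 35.25 per hour

35.25 per hour


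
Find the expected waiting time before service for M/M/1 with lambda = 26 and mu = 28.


rho = 26/28; Wq = rho/(mu - lambda) = 0.4643 hours

0.4643 hours


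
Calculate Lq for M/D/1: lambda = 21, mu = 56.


M/D/1: Lq = rho^2 / (2*(1-rho)) where rho = 21/56; Lq = 0.11

0.11


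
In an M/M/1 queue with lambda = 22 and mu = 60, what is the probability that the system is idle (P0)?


P0 = 1 - rho = 1 - 22/60 = 0.6333

0.6333


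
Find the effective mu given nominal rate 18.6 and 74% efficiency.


Effective rate = mu * efficiency = 18.6 * 0.74 = 13.76 per hour

13.76 per hour


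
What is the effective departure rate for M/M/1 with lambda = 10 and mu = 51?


For a stable queue (lambda < mu), throughput = lambda = 10 per hour

10 per hour


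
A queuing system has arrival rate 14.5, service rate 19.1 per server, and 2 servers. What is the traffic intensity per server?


rho = lambda / (c * mu) = 14.5 / (2 * 19.1) = 0.3796

0.3796


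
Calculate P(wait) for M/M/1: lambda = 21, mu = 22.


P(wait) = rho = lambda/mu = 21/22 = 0.9545

0.9545


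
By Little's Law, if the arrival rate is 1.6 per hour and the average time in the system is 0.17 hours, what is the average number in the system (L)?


L = lambda * W = 1.6 * 0.17 = 0.27

0.27


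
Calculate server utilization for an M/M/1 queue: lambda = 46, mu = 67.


rho = lambda/mu = 46/67 = 0.6866

0.6866


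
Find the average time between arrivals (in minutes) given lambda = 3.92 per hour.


Mean interarrival time = 60/lambda = 60/3.92 = 15.31 minutes

15.31 minutes


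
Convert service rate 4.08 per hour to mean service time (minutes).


Mean service time = 60/mu = 60/4.08 = 14.71 minutes

14.71 minutes


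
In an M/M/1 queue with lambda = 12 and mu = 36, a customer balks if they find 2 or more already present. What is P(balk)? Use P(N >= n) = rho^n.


P(N >= 2) = rho^2 = (12/36)^2 = 0.1111

0.1111


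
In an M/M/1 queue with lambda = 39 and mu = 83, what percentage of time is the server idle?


Idle fraction = (1 - rho) * 100 = (1 - 39/83) * 100 = 53.0%

53.0%


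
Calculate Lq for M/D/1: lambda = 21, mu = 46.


M/D/1: Lq = rho^2 / (2*(1-rho)) where rho = 21/46; Lq = 0.19

0.19


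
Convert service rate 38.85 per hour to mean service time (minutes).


Mean service time = 60/mu = 60/38.85 = 1.54 minutes

1.54 minutes


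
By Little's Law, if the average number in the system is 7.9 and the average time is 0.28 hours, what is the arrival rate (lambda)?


lambda = L / W = 7.9 / 0.28 = 28.21 per hour

28.21 per hour


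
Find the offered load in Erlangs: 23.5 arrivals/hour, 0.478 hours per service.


Offered load a = lambda * E[S] = 23.5 * 0.478 = 11.23 Erlangs

11.23 Erlangs


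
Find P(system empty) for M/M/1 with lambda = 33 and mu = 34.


P0 = 1 - rho = 1 - 33/34 = 0.0294

0.0294


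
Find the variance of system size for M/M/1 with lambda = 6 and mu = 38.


rho = 6/38; Var(N) = rho/(1-rho)^2 = 0.22

0.22


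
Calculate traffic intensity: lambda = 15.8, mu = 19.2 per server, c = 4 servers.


rho = lambda / (c * mu) = 15.8 / (4 * 19.2) = 0.2057

0.2057


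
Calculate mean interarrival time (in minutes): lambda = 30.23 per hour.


Mean interarrival time = 60/lambda = 60/30.23 = 1.98 minutes

1.98 minutes


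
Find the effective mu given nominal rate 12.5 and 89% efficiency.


Effective rate = mu * efficiency = 12.5 * 0.89 = 11.13 per hour

11.13 per hour


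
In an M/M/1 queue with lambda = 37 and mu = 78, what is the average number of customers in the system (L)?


rho = 37/78; L = rho/(1-rho) = 0.9

0.9


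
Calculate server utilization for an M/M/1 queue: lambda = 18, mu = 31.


rho = lambda/mu = 18/31 = 0.5806

0.5806


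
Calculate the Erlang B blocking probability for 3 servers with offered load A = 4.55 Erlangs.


B(N,A) = (A^N/N!) / sum(A^k/k!, k=0..N) with N=3, A=4.55 = 0.4968

0.4968


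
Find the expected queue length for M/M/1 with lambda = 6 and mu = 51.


rho = 6/51; Lq = rho^2/(1-rho) = 0.02

0.02


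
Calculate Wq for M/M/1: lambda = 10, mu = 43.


rho = 10/43; Wq = rho/(mu - lambda) = 0.007 hours

0.007 hours


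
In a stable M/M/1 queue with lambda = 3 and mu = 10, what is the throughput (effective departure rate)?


For a stable queue (lambda < mu), throughput = lambda = 3 per hour

3 per hour


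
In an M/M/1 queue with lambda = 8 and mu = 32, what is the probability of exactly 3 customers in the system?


rho = 8/32; P(n) = (1-rho)*rho^n = (1-8/32)*(8/32)^3 = 0.0117

0.0117


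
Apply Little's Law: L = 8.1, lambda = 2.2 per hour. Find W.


W = L / lambda = 8.1 / 2.2 = 3.6818 hours

3.6818 hours


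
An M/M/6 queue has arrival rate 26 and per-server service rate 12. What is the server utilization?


rho = lambda/(c*mu) = 26/(6*12) = 0.3611

0.3611


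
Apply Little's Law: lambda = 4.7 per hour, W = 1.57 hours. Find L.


L = lambda * W = 4.7 * 1.57 = 7.38

7.38


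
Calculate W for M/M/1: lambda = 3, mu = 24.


W = 1/(mu - lambda) = 1/(24 - 3) = 0.0476 hours

0.0476 hours


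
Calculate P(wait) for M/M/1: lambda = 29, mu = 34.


P(wait) = rho = lambda/mu = 29/34 = 0.8529

0.8529


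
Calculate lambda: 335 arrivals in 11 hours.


lambda = total arrivals / time = 335 / 11 = 30.45 per hour

30.45 per hour


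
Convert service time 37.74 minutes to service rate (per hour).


mu = 60 / avg_service_time = 60 / 37.74 = 1.59 per hour

1.59 per hour


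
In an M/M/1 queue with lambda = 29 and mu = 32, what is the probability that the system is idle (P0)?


P0 = 1 - rho = 1 - 29/32 = 0.0938

0.0938


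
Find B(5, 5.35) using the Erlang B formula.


B(N,A) = (A^N/N!) / sum(A^k/k!, k=0..N) with N=5, A=5.35 = 0.3126

0.3126


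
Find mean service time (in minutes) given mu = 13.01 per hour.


Mean service time = 60/mu = 60/13.01 = 4.61 minutes

4.61 minutes


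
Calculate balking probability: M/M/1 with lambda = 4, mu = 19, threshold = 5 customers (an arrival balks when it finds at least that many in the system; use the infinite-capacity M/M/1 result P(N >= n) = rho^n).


P(N >= 5) = rho^5 = (4/19)^5 = 0.0004

0.0004


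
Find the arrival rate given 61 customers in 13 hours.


lambda = total arrivals / time = 61 / 13 = 4.69 per hour

4.69 per hour


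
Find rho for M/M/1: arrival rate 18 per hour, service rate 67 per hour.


rho = lambda/mu = 18/67 = 0.2687

0.2687


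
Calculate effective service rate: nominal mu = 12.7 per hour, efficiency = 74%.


Effective rate = mu * efficiency = 12.7 * 0.74 = 9.4 per hour

9.4 per hour


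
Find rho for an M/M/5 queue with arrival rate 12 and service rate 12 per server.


rho = lambda/(c*mu) = 12/(5*12) = 0.2

0.2


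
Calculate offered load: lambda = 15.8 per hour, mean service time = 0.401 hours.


Offered load a = lambda * E[S] = 15.8 * 0.401 = 6.34 Erlangs

6.34 Erlangs


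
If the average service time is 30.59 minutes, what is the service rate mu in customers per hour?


mu = 60 / avg_service_time = 60 / 30.59 = 1.96 per hour

1.96 per hour


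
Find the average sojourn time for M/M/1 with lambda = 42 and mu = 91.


W = 1/(mu - lambda) = 1/(91 - 42) = 0.0204 hours

0.0204 hours


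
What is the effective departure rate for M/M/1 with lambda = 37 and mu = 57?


For a stable queue (lambda < mu), throughput = lambda = 37 per hour

37 per hour


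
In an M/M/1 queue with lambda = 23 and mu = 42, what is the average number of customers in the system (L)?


rho = 23/42; L = rho/(1-rho) = 1.21

1.21


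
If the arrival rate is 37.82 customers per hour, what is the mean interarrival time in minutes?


Mean interarrival time = 60/lambda = 60/37.82 = 1.59 minutes

1.59 minutes


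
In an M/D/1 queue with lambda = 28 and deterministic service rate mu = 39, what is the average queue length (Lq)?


M/D/1: Lq = rho^2 / (2*(1-rho)) where rho = 28/39; Lq = 0.91

0.91


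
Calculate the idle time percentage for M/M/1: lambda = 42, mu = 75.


Idle fraction = (1 - rho) * 100 = (1 - 42/75) * 100 = 44.0%

44.0%


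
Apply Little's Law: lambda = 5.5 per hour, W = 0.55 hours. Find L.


L = lambda * W = 5.5 * 0.55 = 3.03

3.03


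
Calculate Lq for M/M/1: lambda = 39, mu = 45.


rho = 39/45; Lq = rho^2/(1-rho) = 5.63

5.63


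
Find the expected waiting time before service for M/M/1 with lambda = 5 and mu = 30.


rho = 5/30; Wq = rho/(mu - lambda) = 0.0067 hours

0.0067 hours


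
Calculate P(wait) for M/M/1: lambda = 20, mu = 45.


P(wait) = rho = lambda/mu = 20/45 = 0.4444

0.4444


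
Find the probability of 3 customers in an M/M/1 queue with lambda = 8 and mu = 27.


rho = 8/27; P(n) = (1-rho)*rho^n = (1-8/27)*(8/27)^3 = 0.0183

0.0183


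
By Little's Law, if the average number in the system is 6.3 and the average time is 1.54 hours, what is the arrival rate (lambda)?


lambda = L / W = 6.3 / 1.54 = 4.09 per hour

4.09 per hour


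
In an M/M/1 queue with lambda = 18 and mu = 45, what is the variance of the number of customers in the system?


rho = 18/45; Var(N) = rho/(1-rho)^2 = 1.11

1.11


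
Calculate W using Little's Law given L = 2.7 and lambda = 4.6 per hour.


W = L / lambda = 2.7 / 4.6 = 0.587 hours

0.587 hours


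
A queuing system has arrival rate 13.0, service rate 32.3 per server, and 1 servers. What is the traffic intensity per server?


rho = lambda / (c * mu) = 13.0 / (1 * 32.3) = 0.4025

0.4025


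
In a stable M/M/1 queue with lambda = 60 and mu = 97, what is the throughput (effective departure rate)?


For a stable queue (lambda < mu), throughput = lambda = 60 per hour

60 per hour


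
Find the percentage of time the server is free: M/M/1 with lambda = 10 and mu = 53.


Idle fraction = (1 - rho) * 100 = (1 - 10/53) * 100 = 81.1%

81.1%


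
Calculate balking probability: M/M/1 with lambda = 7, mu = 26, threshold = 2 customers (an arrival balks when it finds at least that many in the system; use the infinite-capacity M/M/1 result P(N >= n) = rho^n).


P(N >= 2) = rho^2 = (7/26)^2 = 0.0725

0.0725


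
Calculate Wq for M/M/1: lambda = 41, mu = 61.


rho = 41/61; Wq = rho/(mu - lambda) = 0.0336 hours

0.0336 hours


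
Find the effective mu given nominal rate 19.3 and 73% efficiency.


Effective rate = mu * efficiency = 19.3 * 0.73 = 14.09 per hour

14.09 per hour


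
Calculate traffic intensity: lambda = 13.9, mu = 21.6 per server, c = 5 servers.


rho = lambda / (c * mu) = 13.9 / (5 * 21.6) = 0.1287

0.1287


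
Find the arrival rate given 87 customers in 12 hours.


lambda = total arrivals / time = 87 / 12 = 7.25 per hour

7.25 per hour


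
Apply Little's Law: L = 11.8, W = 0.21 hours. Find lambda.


lambda = L / W = 11.8 / 0.21 = 56.19 per hour

56.19 per hour


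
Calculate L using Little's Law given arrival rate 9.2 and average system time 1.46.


L = lambda * W = 9.2 * 1.46 = 13.43

13.43


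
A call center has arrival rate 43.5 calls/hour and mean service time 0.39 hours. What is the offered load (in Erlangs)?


Offered load a = lambda * E[S] = 43.5 * 0.39 = 16.97 Erlangs

16.97 Erlangs


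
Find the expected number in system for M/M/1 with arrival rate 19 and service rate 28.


rho = 19/28; L = rho/(1-rho) = 2.11

2.11


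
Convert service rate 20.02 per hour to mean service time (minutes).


Mean service time = 60/mu = 60/20.02 = 3.0 minutes

3.0 minutes


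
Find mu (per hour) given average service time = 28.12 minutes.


mu = 60 / avg_service_time = 60 / 28.12 = 2.13 per hour

2.13 per hour


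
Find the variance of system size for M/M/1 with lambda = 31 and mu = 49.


rho = 31/49; Var(N) = rho/(1-rho)^2 = 4.69

4.69


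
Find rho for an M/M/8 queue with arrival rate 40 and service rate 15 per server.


rho = lambda/(c*mu) = 40/(8*15) = 0.3333

0.3333


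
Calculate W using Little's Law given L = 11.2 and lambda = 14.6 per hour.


W = L / lambda = 11.2 / 14.6 = 0.7671 hours

0.7671 hours


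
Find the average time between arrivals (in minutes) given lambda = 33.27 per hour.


Mean interarrival time = 60/lambda = 60/33.27 = 1.8 minutes

1.8 minutes


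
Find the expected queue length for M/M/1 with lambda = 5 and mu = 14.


rho = 5/14; Lq = rho^2/(1-rho) = 0.2

0.2


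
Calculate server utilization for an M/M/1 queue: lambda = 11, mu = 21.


rho = lambda/mu = 11/21 = 0.5238

0.5238


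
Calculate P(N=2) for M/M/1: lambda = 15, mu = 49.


rho = 15/49; P(n) = (1-rho)*rho^n = (1-15/49)*(15/49)^2 = 0.065

0.065


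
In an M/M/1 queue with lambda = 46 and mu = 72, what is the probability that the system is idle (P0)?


P0 = 1 - rho = 1 - 46/72 = 0.3611

0.3611


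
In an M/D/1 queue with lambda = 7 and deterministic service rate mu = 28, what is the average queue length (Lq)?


M/D/1: Lq = rho^2 / (2*(1-rho)) where rho = 7/28; Lq = 0.04

0.04


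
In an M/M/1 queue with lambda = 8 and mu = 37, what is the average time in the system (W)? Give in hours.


W = 1/(mu - lambda) = 1/(37 - 8) = 0.0345 hours

0.0345 hours


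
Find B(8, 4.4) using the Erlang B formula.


B(N,A) = (A^N/N!) / sum(A^k/k!, k=0..N) with N=8, A=4.4 = 0.0444

0.0444


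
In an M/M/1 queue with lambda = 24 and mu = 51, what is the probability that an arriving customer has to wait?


P(wait) = rho = lambda/mu = 24/51 = 0.4706

0.4706


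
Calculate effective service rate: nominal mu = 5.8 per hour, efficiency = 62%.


Effective rate = mu * efficiency = 5.8 * 0.62 = 3.6 per hour

3.6 per hour


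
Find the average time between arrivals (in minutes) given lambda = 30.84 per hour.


Mean interarrival time = 60/lambda = 60/30.84 = 1.95 minutes

1.95 minutes


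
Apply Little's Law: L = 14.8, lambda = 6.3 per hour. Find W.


W = L / lambda = 14.8 / 6.3 = 2.3492 hours

2.3492 hours


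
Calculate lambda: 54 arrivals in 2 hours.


lambda = total arrivals / time = 54 / 2 = 27.0 per hour

27.0 per hour


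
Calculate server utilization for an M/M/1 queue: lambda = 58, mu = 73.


rho = lambda/mu = 58/73 = 0.7945

0.7945


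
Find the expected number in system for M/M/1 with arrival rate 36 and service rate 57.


rho = 36/57; L = rho/(1-rho) = 1.71

1.71


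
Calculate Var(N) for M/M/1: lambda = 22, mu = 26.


rho = 22/26; Var(N) = rho/(1-rho)^2 = 35.75

35.75


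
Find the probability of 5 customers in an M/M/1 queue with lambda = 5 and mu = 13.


rho = 5/13; P(n) = (1-rho)*rho^n = (1-5/13)*(5/13)^5 = 0.0052

0.0052


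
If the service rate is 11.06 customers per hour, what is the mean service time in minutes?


Mean service time = 60/mu = 60/11.06 = 5.42 minutes

5.42 minutes


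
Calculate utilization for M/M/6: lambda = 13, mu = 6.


rho = lambda/(c*mu) = 13/(6*6) = 0.3611

0.3611


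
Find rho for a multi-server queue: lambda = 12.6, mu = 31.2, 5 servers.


rho = lambda / (c * mu) = 12.6 / (5 * 31.2) = 0.0808

0.0808


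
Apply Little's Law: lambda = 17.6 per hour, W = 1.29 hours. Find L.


L = lambda * W = 17.6 * 1.29 = 22.7

22.7


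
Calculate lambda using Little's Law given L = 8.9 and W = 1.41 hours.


lambda = L / W = 8.9 / 1.41 = 6.31 per hour

6.31 per hour


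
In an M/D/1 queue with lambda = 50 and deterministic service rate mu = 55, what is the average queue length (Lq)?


M/D/1: Lq = rho^2 / (2*(1-rho)) where rho = 50/55; Lq = 4.55

4.55


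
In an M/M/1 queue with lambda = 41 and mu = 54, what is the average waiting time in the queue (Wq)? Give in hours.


rho = 41/54; Wq = rho/(mu - lambda) = 0.0584 hours

0.0584 hours


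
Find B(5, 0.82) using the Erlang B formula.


B(N,A) = (A^N/N!) / sum(A^k/k!, k=0..N) with N=5, A=0.82 = 0.0014

0.0014


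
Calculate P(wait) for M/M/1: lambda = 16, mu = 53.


P(wait) = rho = lambda/mu = 16/53 = 0.3019

0.3019


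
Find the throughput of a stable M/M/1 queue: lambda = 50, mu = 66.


For a stable queue (lambda < mu), throughput = lambda = 50 per hour

50 per hour


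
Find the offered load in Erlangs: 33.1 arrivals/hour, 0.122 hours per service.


Offered load a = lambda * E[S] = 33.1 * 0.122 = 4.04 Erlangs

4.04 Erlangs


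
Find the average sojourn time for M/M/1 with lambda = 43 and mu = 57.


W = 1/(mu - lambda) = 1/(57 - 43) = 0.0714 hours

0.0714 hours


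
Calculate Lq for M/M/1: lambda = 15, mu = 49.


rho = 15/49; Lq = rho^2/(1-rho) = 0.14

0.14


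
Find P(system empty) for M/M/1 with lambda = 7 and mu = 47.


P0 = 1 - rho = 1 - 7/47 = 0.8511

0.8511


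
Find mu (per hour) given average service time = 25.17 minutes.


mu = 60 / avg_service_time = 60 / 25.17 = 2.38 per hour

2.38 per hour


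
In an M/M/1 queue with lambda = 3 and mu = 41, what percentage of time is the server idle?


Idle fraction = (1 - rho) * 100 = (1 - 3/41) * 100 = 92.7%

92.7%


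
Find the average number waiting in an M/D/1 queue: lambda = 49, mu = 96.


M/D/1: Lq = rho^2 / (2*(1-rho)) where rho = 49/96; Lq = 0.27

0.27


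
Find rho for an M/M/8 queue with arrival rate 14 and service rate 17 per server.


rho = lambda/(c*mu) = 14/(8*17) = 0.1029

0.1029
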